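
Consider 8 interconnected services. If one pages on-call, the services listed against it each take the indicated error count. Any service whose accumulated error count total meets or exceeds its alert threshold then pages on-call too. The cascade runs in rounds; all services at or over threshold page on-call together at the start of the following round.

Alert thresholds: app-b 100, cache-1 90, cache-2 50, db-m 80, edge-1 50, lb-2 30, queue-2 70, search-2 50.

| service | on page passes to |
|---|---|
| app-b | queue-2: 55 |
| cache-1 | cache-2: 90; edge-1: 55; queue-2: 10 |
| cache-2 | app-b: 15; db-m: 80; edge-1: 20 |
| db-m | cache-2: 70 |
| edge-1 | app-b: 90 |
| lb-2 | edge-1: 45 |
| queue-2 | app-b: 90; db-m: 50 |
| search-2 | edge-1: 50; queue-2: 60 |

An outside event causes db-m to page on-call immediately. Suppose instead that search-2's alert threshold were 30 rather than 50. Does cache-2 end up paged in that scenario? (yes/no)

With search-2's alert threshold at 30:
Round 1 — db-m pages on-call (initial).
  cache-2: +70 → 70 ≥ 50
Round 2 — cache-2 pages on-call.
  app-b: +15 → 15 < 100
  edge-1: +20 → 20 < 50
No further pages.

yes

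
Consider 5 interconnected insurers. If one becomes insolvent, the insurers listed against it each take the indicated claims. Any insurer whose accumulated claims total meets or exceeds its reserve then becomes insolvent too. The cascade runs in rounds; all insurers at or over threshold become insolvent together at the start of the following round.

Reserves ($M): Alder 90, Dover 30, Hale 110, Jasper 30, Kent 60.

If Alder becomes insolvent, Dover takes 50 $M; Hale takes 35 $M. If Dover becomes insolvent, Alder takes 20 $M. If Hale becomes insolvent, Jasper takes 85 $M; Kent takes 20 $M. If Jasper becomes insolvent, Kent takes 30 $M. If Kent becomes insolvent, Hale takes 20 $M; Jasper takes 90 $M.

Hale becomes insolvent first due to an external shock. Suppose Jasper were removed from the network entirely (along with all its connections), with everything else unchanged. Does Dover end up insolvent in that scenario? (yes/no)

With Jasper removed:
Round 1 — Hale becomes insolvent (initial).
  Kent: +20 → 20 < 60
No further insolvencies.

no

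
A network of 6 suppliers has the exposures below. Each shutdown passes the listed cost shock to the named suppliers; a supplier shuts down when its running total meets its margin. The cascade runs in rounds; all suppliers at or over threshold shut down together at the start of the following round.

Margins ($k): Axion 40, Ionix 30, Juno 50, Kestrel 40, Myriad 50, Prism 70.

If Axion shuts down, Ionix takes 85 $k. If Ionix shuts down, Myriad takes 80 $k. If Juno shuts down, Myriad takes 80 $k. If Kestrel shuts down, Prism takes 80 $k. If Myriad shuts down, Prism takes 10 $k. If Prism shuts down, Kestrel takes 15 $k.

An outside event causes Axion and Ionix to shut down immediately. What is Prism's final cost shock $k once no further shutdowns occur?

10

Round 1 — Axion, Ionix shut down (initial).
  Myriad: +80 → 80 ≥ 50
Round 2 — Myriad shuts down.
  Prism: +10 → 10 < 70
No further shutdowns.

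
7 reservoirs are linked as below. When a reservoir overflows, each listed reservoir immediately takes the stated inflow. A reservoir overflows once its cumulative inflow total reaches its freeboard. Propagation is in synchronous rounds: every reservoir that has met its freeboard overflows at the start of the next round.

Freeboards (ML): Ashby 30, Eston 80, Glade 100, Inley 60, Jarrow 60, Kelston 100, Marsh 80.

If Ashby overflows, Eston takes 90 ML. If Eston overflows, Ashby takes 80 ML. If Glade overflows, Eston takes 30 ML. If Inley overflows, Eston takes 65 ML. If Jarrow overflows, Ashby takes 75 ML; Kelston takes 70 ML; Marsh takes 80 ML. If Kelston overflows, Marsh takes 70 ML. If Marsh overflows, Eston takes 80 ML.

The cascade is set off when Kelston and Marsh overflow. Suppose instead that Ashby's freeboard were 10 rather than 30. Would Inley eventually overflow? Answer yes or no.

With Ashby's freeboard at 10:
Round 1 — Kelston, Marsh overflow (initial).
  Eston: +80 → 80 ≥ 80
Round 2 — Eston overflows.
  Ashby: +80 → 80 ≥ 10
Round 3 — Ashby overflows.
No further overflows.

no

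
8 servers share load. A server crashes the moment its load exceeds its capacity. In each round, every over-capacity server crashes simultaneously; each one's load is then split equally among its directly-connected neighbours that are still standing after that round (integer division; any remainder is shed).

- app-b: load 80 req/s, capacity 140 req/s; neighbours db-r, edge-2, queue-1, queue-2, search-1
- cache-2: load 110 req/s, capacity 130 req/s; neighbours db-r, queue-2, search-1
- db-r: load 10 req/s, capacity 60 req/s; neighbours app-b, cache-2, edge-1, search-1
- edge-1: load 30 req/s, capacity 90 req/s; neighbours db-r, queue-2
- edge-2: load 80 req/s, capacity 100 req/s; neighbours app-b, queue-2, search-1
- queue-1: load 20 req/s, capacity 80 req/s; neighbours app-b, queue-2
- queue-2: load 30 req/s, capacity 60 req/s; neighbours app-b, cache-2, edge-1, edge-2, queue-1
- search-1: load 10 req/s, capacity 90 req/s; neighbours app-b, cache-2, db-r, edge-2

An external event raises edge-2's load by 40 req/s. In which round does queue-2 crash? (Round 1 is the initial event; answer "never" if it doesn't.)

2

Round 1 — edge-2 at 120 > 100. edge-2 crashes.
  edge-2 sheds 120 req/s to app-b, queue-2, search-1: 40 each.
    app-b: 80+40 = 120 ≤ 140
    queue-2: 30+40 = 70 > 60
    search-1: 10+40 = 50 ≤ 90
Round 2 — queue-2 crashes.
  queue-2 sheds 70 req/s to app-b, cache-2, edge-1, queue-1: 17 each (2 lost).
    app-b: 120+17 = 137 ≤ 140
    cache-2: 110+17 = 127 ≤ 130
    edge-1: 30+17 = 47 ≤ 90
    queue-1: 20+17 = 37 ≤ 80
No further crashes.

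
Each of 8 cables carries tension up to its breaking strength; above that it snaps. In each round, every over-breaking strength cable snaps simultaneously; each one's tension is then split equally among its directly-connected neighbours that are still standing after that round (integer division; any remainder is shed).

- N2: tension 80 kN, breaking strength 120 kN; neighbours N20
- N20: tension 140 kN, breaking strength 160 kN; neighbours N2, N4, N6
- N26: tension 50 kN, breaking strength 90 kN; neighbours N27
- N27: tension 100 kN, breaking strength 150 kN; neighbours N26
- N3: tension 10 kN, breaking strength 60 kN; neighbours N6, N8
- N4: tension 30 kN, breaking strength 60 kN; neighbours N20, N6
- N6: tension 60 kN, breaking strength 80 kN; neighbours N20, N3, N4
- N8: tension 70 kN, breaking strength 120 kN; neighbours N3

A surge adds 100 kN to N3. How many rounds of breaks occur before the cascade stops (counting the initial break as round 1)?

4

Round 1 — N3 at 110 > 60. N3 snaps.
  N3 sheds 110 kN to N6, N8: 55 each.
    N6: 60+55 = 115 > 80
    N8: 70+55 = 125 > 120
Round 2 — N6, N8 snap.
  N6 sheds 115 kN to N20, N4: 57 each (1 lost).
    N20: 140+57 = 197 > 160
    N4: 30+57 = 87 > 60
  N8 sheds 125 kN: no online neighbours, lost.
Round 3 — N20, N4 snap.
  N20 sheds 197 kN to N2: 197 each.
    N2: 80+197 = 277 > 120
  N4 sheds 87 kN: no online neighbours, lost.
Round 4 — N2 snaps.
  N2 sheds 277 kN: no online neighbours, lost.
No further breaks.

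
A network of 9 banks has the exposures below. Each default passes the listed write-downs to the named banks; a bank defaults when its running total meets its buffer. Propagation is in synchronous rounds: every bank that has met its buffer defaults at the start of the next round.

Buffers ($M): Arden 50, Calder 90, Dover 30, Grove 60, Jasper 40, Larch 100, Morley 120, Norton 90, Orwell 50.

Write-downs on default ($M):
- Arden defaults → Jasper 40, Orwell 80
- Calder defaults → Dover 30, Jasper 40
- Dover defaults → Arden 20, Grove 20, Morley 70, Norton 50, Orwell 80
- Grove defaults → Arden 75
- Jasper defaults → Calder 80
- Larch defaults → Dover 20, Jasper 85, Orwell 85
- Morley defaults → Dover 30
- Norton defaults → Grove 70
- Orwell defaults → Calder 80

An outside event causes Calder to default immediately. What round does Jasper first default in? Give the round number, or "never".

Round 1 — Calder defaults (initial).
  Dover: +30 → 30 ≥ 30
  Jasper: +40 → 40 ≥ 40
Round 2 — Dover, Jasper default.
  Arden: +20 → 20 < 50
  Grove: +20 → 20 < 60
  Morley: +70 → 70 < 120
  Norton: +50 → 50 < 90
  Orwell: +80 → 80 ≥ 50
Round 3 — Orwell defaults.
No further defaults.

2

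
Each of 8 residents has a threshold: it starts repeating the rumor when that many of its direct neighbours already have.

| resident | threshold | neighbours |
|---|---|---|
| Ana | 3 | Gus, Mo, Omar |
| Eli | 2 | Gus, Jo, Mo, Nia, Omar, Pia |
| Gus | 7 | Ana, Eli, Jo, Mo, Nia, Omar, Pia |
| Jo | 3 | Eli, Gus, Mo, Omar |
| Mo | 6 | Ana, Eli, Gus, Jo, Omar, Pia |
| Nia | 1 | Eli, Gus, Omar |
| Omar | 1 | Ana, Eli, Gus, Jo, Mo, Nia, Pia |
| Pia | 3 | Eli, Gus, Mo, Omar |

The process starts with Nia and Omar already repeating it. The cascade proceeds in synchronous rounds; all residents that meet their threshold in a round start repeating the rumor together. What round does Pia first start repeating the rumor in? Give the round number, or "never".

Round 1 — Nia, Omar start repeating the rumor (initial).
Round 2 — checking thresholds:
  Ana: 1 of 3 neighbours < 3, holds.
  Eli: 2 of 6 neighbours ≥ 2, starts repeating the rumor.
  Gus: 2 of 7 neighbours < 7, holds.
  Jo: 1 of 4 neighbours < 3, holds.
  Mo: 1 of 6 neighbours < 6, holds.
  Pia: 1 of 4 neighbours < 3, holds.
Round 3 — no new spreads; cascade stops.

never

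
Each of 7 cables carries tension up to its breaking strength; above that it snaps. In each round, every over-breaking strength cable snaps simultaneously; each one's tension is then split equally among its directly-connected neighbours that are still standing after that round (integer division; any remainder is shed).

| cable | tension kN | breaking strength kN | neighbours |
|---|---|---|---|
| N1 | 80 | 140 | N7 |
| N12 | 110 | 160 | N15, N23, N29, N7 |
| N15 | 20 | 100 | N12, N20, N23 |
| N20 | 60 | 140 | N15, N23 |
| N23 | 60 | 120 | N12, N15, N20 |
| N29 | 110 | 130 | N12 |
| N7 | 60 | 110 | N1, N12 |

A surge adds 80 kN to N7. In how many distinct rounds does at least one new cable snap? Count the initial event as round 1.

3

Round 1 — N7 at 140 > 110. N7 snaps.
  N7 sheds 140 kN to N1, N12: 70 each.
    N1: 80+70 = 150 > 140
    N12: 110+70 = 180 > 160
Round 2 — N1, N12 snap.
  N1 sheds 150 kN: no online neighbours, lost.
  N12 sheds 180 kN to N15, N23, N29: 60 each.
    N15: 20+60 = 80 ≤ 100
    N23: 60+60 = 120 ≤ 120
    N29: 110+60 = 170 > 130
Round 3 — N29 snaps.
  N29 sheds 170 kN: no online neighbours, lost.
No further breaks.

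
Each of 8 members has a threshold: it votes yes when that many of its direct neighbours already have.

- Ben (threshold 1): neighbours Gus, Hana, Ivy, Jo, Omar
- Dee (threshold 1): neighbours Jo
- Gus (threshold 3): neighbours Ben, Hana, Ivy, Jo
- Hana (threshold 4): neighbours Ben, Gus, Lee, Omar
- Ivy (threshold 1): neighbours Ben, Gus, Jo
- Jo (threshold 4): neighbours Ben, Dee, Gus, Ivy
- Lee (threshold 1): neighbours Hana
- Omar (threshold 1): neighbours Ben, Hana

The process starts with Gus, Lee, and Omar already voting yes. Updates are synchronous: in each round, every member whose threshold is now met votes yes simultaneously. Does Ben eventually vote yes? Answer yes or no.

Round 1 — Gus, Lee, Omar vote yes (initial).
Round 2 — checking thresholds:
  Ben: 2 of 5 neighbours ≥ 1, votes yes.
  Hana: 3 of 4 neighbours < 4, not yet.
  Ivy: 1 of 3 neighbours ≥ 1, votes yes.
  Jo: 1 of 4 neighbours < 4, not yet.
Round 3 — checking thresholds:
  Hana: 4 of 4 neighbours ≥ 4, votes yes.
  Jo: 3 of 4 neighbours < 4, not yet.
Round 4 — no new yes votes; cascade stops.

yes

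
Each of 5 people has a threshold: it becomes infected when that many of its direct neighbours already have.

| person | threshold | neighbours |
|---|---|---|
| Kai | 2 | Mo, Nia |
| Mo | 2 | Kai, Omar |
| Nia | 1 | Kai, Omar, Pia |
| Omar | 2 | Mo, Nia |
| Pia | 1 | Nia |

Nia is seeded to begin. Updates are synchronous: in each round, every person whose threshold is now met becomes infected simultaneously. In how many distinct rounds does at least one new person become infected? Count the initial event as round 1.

Round 1 — Nia becomes infected (initial).
Round 2 — checking thresholds:
  Kai: 1 of 2 neighbours < 2, not yet.
  Omar: 1 of 2 neighbours < 2, not yet.
  Pia: 1 of 1 neighbours ≥ 1, becomes infected.
Round 3 — no new infections; cascade stops.

2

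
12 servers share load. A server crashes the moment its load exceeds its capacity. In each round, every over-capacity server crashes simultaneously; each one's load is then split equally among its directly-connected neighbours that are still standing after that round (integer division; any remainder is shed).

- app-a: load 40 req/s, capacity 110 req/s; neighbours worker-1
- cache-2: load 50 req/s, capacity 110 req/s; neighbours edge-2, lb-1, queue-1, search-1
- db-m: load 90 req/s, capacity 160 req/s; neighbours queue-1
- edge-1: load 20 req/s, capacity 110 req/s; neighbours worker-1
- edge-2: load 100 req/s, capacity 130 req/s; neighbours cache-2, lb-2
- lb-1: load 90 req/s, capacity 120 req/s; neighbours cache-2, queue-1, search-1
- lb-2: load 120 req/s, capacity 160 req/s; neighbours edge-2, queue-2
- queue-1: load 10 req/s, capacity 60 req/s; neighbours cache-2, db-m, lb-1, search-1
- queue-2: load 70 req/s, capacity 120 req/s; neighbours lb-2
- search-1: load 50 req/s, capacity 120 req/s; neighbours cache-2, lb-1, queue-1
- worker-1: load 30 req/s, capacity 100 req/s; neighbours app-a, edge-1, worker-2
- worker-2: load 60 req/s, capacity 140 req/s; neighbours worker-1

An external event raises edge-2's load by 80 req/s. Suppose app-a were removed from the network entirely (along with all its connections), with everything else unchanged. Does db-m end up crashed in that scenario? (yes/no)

With app-a removed:
Round 1 — edge-2 at 180 > 130. edge-2 crashes.
  edge-2 sheds 180 req/s to cache-2, lb-2: 90 each.
    cache-2: 50+90 = 140 > 110
    lb-2: 120+90 = 210 > 160
Round 2 — cache-2, lb-2 crash.
  cache-2 sheds 140 req/s to lb-1, queue-1, search-1: 46 each (2 lost).
    lb-1: 90+46 = 136 > 120
    queue-1: 10+46 = 56 ≤ 60
    search-1: 50+46 = 96 ≤ 120
  lb-2 sheds 210 req/s to queue-2: 210 each.
    queue-2: 70+210 = 280 > 120
Round 3 — lb-1, queue-2 crash.
  lb-1 sheds 136 req/s to queue-1, search-1: 68 each.
    queue-1: 56+68 = 124 > 60
    search-1: 96+68 = 164 > 120
  queue-2 sheds 280 req/s: no online neighbours, lost.
Round 4 — queue-1, search-1 crash.
  queue-1 sheds 124 req/s to db-m: 124 each.
    db-m: 90+124 = 214 > 160
  search-1 sheds 164 req/s: no online neighbours, lost.
Round 5 — db-m crashes.
  db-m sheds 214 req/s: no online neighbours, lost.
No further crashes.

yes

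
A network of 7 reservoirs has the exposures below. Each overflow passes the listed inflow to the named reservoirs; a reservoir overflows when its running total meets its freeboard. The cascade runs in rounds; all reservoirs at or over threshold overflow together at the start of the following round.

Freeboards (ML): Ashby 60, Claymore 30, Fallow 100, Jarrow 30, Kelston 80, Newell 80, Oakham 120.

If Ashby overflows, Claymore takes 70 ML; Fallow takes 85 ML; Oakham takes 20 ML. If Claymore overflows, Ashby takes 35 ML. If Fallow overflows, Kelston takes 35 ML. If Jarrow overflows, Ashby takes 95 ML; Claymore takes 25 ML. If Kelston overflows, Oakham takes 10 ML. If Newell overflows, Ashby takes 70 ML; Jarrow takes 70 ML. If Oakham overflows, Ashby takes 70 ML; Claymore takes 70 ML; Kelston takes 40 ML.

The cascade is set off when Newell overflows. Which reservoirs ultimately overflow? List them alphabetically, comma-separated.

Round 1 — Newell overflows (initial).
  Ashby: +70 → 70 ≥ 60
  Jarrow: +70 → 70 ≥ 30
Round 2 — Ashby, Jarrow overflow.
  Claymore: +70+25 → 95 ≥ 30
  Fallow: +85 → 85 < 100
  Oakham: +20 → 20 < 120
Round 3 — Claymore overflows.
No further overflows.

Ashby, Claymore, Jarrow, Newell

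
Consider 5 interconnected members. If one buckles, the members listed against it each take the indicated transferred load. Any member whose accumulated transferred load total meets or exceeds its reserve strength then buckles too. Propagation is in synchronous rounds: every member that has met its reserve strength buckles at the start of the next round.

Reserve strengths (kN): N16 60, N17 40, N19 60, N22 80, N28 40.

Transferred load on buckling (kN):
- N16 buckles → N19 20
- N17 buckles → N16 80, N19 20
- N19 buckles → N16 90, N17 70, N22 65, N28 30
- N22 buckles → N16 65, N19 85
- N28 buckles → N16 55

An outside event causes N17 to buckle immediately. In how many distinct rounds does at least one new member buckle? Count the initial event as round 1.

Round 1 — N17 buckles (initial).
  N16: +80 → 80 ≥ 60
  N19: +20 → 20 < 60
Round 2 — N16 buckles.
  N19: +20 → 40 < 60
No further bucklings.

2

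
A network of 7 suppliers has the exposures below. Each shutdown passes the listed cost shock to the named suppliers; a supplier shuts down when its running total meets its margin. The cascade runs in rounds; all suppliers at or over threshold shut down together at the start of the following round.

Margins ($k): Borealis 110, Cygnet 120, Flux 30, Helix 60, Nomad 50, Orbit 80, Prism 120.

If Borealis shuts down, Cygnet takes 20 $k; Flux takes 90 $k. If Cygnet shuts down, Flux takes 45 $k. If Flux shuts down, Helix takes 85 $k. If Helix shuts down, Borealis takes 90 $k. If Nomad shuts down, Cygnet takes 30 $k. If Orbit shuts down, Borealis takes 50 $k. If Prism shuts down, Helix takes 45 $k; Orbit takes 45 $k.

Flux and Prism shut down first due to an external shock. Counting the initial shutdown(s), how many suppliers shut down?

Round 1 — Flux, Prism shut down (initial).
  Helix: +85+45 → 130 ≥ 60
  Orbit: +45 → 45 < 80
Round 2 — Helix shuts down.
  Borealis: +90 → 90 < 110
No further shutdowns.

3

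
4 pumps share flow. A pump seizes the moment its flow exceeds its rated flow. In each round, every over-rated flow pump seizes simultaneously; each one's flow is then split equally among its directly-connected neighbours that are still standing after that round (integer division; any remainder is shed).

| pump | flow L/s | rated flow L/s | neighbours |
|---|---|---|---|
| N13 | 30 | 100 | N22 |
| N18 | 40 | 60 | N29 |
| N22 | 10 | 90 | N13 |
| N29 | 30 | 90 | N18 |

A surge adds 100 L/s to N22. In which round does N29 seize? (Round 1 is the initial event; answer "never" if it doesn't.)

never

Round 1 — N22 at 110 > 90. N22 seizes.
  N22 sheds 110 L/s to N13: 110 each.
    N13: 30+110 = 140 > 100
Round 2 — N13 seizes.
  N13 sheds 140 L/s: no online neighbours, lost.
No further seizures.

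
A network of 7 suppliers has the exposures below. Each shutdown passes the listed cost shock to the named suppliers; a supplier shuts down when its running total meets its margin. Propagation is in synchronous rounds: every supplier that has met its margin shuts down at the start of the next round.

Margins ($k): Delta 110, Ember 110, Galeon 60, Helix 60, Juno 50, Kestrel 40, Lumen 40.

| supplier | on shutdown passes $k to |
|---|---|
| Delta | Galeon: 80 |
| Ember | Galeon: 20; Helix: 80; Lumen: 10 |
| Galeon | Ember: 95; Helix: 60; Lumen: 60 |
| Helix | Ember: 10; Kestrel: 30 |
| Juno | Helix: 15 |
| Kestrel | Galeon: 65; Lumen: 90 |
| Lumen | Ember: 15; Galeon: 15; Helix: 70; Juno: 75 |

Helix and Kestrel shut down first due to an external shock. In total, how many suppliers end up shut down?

6

Round 1 — Helix, Kestrel shut down (initial).
  Ember: +10 → 10 < 110
  Galeon: +65 → 65 ≥ 60
  Lumen: +90 → 90 ≥ 40
Round 2 — Galeon, Lumen shut down.
  Ember: +95+15 → 120 ≥ 110
  Juno: +75 → 75 ≥ 50
Round 3 — Ember, Juno shut down.
No further shutdowns.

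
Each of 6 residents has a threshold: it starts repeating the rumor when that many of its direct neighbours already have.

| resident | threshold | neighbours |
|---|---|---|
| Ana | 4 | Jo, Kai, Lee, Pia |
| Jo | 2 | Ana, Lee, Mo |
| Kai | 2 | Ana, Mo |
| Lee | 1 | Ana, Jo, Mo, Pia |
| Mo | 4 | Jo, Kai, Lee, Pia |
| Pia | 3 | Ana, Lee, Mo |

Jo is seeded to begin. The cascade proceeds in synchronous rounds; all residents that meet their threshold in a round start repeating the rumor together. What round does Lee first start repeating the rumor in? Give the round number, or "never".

Round 1 — Jo starts repeating the rumor (initial).
Round 2 — checking thresholds:
  Ana: 1 of 4 neighbours < 4, below threshold.
  Lee: 1 of 4 neighbours ≥ 1, starts repeating the rumor.
  Mo: 1 of 4 neighbours < 4, below threshold.
Round 3 — no new spreads; cascade stops.

2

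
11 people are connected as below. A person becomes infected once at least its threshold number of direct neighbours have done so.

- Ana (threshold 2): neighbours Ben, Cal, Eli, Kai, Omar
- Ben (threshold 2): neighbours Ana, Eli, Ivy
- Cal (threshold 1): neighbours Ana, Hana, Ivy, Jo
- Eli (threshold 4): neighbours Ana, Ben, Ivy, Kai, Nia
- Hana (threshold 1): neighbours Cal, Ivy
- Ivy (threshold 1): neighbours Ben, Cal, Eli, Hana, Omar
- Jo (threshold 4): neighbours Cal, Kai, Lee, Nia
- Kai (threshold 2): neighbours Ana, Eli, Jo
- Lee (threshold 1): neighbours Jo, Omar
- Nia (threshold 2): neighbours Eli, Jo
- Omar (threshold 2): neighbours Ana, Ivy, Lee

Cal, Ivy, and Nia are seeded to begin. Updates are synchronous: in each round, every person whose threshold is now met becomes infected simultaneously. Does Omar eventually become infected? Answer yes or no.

Round 1 — Cal, Ivy, Nia become infected (initial).
Round 2 — checking thresholds:
  Ana: 1 of 5 neighbours < 2, below threshold.
  Ben: 1 of 3 neighbours < 2, below threshold.
  Eli: 2 of 5 neighbours < 4, below threshold.
  Hana: 2 of 2 neighbours ≥ 1, becomes infected.
  Jo: 2 of 4 neighbours < 4, below threshold.
  Omar: 1 of 3 neighbours < 2, below threshold.
Round 3 — no new infections; cascade stops.

no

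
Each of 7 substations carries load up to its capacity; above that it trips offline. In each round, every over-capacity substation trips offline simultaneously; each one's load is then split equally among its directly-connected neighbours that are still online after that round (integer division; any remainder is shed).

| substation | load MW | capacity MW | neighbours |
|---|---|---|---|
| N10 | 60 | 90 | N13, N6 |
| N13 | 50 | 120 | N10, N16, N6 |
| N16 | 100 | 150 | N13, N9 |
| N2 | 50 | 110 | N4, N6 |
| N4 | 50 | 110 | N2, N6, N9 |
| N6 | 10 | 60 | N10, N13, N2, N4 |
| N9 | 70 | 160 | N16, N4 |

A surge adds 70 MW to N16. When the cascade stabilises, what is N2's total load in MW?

Round 1 — N16 at 170 > 150. N16 trips offline.
  N16 sheds 170 MW to N13, N9: 85 each.
    N13: 50+85 = 135 > 120
    N9: 70+85 = 155 ≤ 160
Round 2 — N13 trips offline.
  N13 sheds 135 MW to N10, N6: 67 each (1 lost).
    N10: 60+67 = 127 > 90
    N6: 10+67 = 77 > 60
Round 3 — N10, N6 trip offline.
  N10 sheds 127 MW: no online neighbours, lost.
  N6 sheds 77 MW to N2, N4: 38 each (1 lost).
    N2: 50+38 = 88 ≤ 110
    N4: 50+38 = 88 ≤ 110
No further trips.

88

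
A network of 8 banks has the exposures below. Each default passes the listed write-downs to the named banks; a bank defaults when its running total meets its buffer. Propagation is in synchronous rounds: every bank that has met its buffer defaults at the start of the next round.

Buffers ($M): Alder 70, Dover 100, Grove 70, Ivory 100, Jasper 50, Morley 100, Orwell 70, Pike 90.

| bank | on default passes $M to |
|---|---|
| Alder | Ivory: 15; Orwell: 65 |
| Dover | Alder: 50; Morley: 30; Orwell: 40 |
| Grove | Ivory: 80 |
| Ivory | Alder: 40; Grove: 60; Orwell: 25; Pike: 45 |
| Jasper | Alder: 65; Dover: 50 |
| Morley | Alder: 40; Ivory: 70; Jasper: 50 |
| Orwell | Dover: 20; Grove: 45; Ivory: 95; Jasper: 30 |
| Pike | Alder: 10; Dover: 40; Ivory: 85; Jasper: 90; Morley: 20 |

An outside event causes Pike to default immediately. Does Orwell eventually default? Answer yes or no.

yes

Round 1 — Pike defaults (initial).
  Alder: +10 → 10 < 70
  Dover: +40 → 40 < 100
  Ivory: +85 → 85 < 100
  Jasper: +90 → 90 ≥ 50
  Morley: +20 → 20 < 100
Round 2 — Jasper defaults.
  Alder: +65 → 75 ≥ 70
  Dover: +50 → 90 < 100
Round 3 — Alder defaults.
  Ivory: +15 → 100 ≥ 100
  Orwell: +65 → 65 < 70
Round 4 — Ivory defaults.
  Grove: +60 → 60 < 70
  Orwell: +25 → 90 ≥ 70
Round 5 — Orwell defaults.
  Dover: +20 → 110 ≥ 100
  Grove: +45 → 105 ≥ 70
Round 6 — Dover, Grove default.
  Morley: +30 → 50 < 100
No further defaults.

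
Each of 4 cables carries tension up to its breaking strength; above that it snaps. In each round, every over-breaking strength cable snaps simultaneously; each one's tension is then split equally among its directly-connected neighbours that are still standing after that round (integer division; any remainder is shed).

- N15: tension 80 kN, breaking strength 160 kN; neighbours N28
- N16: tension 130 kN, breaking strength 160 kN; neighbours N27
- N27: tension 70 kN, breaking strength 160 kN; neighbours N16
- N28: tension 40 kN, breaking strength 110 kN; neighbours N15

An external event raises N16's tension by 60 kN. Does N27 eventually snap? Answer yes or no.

yes

Round 1 — N16 at 190 > 160. N16 snaps.
  N16 sheds 190 kN to N27: 190 each.
    N27: 70+190 = 260 > 160
Round 2 — N27 snaps.
  N27 sheds 260 kN: no online neighbours, lost.
No further breaks.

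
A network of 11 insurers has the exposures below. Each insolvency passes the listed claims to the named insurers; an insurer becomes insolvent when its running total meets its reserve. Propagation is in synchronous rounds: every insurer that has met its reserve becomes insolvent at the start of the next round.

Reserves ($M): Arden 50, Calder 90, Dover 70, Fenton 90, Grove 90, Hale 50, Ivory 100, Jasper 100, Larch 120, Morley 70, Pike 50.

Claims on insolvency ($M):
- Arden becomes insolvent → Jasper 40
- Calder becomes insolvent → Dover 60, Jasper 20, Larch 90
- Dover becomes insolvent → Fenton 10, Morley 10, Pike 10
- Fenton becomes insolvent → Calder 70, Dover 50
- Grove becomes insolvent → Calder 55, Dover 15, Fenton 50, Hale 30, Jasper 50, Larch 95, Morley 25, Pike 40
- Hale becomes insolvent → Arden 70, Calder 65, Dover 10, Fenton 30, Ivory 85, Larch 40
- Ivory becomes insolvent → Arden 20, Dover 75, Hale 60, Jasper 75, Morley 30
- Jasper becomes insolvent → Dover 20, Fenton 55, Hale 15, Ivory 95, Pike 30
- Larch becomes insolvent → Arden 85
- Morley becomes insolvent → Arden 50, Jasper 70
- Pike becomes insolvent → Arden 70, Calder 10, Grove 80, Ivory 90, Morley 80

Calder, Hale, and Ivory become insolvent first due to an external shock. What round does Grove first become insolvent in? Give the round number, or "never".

never

Round 1 — Calder, Hale, Ivory become insolvent (initial).
  Arden: +70+20 → 90 ≥ 50
  Dover: +60+10+75 → 145 ≥ 70
  Fenton: +30 → 30 < 90
  Jasper: +20+75 → 95 < 100
  Larch: +90+40 → 130 ≥ 120
  Morley: +30 → 30 < 70
Round 2 — Arden, Dover, Larch become insolvent.
  Fenton: +10 → 40 < 90
  Jasper: +40 → 135 ≥ 100
  Morley: +10 → 40 < 70
  Pike: +10 → 10 < 50
Round 3 — Jasper becomes insolvent.
  Fenton: +55 → 95 ≥ 90
  Pike: +30 → 40 < 50
Round 4 — Fenton becomes insolvent.
No further insolvencies.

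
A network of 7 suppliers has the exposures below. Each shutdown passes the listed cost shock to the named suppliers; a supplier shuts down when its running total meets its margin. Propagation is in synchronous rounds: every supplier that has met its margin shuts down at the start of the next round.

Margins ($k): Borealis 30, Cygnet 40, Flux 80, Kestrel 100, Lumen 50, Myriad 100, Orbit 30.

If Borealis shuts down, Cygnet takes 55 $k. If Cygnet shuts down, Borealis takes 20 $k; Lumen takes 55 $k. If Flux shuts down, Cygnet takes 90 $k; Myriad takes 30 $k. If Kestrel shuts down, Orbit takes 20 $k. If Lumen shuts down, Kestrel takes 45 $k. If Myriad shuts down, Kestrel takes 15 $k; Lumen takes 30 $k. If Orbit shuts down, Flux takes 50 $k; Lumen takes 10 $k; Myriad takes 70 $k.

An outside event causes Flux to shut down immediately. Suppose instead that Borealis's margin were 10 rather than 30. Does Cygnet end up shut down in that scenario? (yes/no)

yes

With Borealis's margin at 10:
Round 1 — Flux shuts down (initial).
  Cygnet: +90 → 90 ≥ 40
  Myriad: +30 → 30 < 100
Round 2 — Cygnet shuts down.
  Borealis: +20 → 20 ≥ 10
  Lumen: +55 → 55 ≥ 50
Round 3 — Borealis, Lumen shut down.
  Kestrel: +45 → 45 < 100
No further shutdowns.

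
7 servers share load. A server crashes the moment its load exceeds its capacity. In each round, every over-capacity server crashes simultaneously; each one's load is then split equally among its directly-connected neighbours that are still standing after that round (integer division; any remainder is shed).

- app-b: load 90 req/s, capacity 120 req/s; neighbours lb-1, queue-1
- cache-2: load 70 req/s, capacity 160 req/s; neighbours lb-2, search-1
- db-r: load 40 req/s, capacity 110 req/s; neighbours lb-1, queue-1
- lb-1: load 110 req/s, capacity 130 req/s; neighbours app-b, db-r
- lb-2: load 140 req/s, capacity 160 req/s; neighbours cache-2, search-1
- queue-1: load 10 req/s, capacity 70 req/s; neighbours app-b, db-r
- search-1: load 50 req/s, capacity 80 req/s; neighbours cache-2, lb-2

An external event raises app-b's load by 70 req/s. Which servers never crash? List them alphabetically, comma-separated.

Round 1 — app-b at 160 > 120. app-b crashes.
  app-b sheds 160 req/s to lb-1, queue-1: 80 each.
    lb-1: 110+80 = 190 > 130
    queue-1: 10+80 = 90 > 70
Round 2 — lb-1, queue-1 crash.
  lb-1 sheds 190 req/s to db-r: 190 each.
    db-r: 40+190 = 230 > 110
  queue-1 sheds 90 req/s to db-r: 90 each.
    db-r: 230+90 = 320 > 110
Round 3 — db-r crashes.
  db-r sheds 320 req/s: no online neighbours, lost.
No further crashes.

cache-2, lb-2, search-1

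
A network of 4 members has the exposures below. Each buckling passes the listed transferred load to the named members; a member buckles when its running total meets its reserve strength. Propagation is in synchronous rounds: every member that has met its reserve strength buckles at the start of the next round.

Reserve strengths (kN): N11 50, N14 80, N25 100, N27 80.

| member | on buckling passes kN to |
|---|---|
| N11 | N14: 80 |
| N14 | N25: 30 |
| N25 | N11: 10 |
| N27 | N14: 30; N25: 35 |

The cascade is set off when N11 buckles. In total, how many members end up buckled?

2

Round 1 — N11 buckles (initial).
  N14: +80 → 80 ≥ 80
Round 2 — N14 buckles.
  N25: +30 → 30 < 100
No further bucklings.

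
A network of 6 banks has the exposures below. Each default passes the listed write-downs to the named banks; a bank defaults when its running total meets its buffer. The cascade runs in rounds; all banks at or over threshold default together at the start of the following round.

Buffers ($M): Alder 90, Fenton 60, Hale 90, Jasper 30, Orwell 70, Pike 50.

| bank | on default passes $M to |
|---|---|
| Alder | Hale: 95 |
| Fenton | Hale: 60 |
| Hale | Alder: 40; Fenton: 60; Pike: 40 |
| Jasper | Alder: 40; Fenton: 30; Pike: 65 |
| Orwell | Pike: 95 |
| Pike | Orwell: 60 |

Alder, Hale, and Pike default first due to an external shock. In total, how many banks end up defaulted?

Round 1 — Alder, Hale, Pike default (initial).
  Fenton: +60 → 60 ≥ 60
  Orwell: +60 → 60 < 70
Round 2 — Fenton defaults.
No further defaults.

4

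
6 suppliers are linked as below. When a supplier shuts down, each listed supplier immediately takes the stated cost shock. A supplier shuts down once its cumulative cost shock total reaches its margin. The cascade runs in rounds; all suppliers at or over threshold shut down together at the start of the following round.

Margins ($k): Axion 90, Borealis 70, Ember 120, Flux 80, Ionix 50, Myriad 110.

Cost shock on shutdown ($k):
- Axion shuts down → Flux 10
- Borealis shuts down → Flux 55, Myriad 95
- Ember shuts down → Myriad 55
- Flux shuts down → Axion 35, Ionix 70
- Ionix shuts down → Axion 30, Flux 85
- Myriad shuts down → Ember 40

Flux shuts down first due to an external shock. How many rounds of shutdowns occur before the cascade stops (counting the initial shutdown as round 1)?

2

Round 1 — Flux shuts down (initial).
  Axion: +35 → 35 < 90
  Ionix: +70 → 70 ≥ 50
Round 2 — Ionix shuts down.
  Axion: +30 → 65 < 90
No further shutdowns.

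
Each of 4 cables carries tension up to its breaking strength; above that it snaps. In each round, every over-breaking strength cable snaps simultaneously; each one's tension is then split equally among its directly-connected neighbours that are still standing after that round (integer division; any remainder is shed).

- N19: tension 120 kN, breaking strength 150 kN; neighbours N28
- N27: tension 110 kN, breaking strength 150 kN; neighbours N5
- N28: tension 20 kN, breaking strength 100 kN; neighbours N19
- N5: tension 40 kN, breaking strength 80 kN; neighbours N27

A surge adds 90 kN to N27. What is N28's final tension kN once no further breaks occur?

20

Round 1 — N27 at 200 > 150. N27 snaps.
  N27 sheds 200 kN to N5: 200 each.
    N5: 40+200 = 240 > 80
Round 2 — N5 snaps.
  N5 sheds 240 kN: no online neighbours, lost.
No further breaks.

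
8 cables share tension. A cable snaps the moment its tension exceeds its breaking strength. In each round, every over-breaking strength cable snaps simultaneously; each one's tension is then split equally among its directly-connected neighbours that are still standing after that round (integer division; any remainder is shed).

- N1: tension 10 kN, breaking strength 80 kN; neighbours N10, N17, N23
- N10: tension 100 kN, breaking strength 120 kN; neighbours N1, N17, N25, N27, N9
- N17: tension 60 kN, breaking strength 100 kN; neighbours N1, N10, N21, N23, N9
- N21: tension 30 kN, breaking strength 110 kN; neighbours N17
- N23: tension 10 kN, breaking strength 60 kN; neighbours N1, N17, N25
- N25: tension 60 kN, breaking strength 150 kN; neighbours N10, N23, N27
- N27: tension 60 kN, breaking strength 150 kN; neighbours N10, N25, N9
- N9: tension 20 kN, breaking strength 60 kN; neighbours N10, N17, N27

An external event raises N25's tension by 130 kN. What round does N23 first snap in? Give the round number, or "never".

2

Round 1 — N25 at 190 > 150. N25 snaps.
  N25 sheds 190 kN to N10, N23, N27: 63 each (1 lost).
    N10: 100+63 = 163 > 120
    N23: 10+63 = 73 > 60
    N27: 60+63 = 123 ≤ 150
Round 2 — N10, N23 snap.
  N10 sheds 163 kN to N1, N17, N27, N9: 40 each (3 lost).
    N1: 10+40 = 50 ≤ 80
    N17: 60+40 = 100 ≤ 100
    N27: 123+40 = 163 > 150
    N9: 20+40 = 60 ≤ 60
  N23 sheds 73 kN to N1, N17: 36 each (1 lost).
    N1: 50+36 = 86 > 80
    N17: 100+36 = 136 > 100
Round 3 — N1, N17, N27 snap.
  N1 sheds 86 kN: no online neighbours, lost.
  N17 sheds 136 kN to N21, N9: 68 each.
    N21: 30+68 = 98 ≤ 110
    N9: 60+68 = 128 > 60
  N27 sheds 163 kN to N9: 163 each.
    N9: 128+163 = 291 > 60
Round 4 — N9 snaps.
  N9 sheds 291 kN: no online neighbours, lost.
No further breaks.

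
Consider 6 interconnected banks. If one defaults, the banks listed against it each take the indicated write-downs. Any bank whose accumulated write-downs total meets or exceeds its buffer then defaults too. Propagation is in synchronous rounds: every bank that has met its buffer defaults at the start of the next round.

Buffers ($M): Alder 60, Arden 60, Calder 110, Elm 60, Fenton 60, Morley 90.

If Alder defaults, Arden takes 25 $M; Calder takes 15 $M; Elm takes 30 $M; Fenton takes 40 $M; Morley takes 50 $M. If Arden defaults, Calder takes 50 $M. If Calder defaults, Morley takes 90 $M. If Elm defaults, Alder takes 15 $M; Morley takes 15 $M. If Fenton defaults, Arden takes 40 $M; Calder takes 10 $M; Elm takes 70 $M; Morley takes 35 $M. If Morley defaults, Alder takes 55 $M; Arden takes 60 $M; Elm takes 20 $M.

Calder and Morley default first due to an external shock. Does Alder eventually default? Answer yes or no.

Round 1 — Calder, Morley default (initial).
  Alder: +55 → 55 < 60
  Arden: +60 → 60 ≥ 60
  Elm: +20 → 20 < 60
Round 2 — Arden defaults.
No further defaults.

no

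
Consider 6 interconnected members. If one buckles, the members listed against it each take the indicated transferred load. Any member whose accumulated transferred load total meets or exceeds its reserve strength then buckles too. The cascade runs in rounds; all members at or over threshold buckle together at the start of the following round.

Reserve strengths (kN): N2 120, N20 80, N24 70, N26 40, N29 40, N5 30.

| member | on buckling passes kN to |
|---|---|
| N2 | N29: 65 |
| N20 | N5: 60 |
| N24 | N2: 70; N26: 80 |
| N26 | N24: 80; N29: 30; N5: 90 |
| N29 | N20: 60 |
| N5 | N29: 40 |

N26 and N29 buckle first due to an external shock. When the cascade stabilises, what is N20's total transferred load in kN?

60

Round 1 — N26, N29 buckle (initial).
  N20: +60 → 60 < 80
  N24: +80 → 80 ≥ 70
  N5: +90 → 90 ≥ 30
Round 2 — N24, N5 buckle.
  N2: +70 → 70 < 120
No further bucklings.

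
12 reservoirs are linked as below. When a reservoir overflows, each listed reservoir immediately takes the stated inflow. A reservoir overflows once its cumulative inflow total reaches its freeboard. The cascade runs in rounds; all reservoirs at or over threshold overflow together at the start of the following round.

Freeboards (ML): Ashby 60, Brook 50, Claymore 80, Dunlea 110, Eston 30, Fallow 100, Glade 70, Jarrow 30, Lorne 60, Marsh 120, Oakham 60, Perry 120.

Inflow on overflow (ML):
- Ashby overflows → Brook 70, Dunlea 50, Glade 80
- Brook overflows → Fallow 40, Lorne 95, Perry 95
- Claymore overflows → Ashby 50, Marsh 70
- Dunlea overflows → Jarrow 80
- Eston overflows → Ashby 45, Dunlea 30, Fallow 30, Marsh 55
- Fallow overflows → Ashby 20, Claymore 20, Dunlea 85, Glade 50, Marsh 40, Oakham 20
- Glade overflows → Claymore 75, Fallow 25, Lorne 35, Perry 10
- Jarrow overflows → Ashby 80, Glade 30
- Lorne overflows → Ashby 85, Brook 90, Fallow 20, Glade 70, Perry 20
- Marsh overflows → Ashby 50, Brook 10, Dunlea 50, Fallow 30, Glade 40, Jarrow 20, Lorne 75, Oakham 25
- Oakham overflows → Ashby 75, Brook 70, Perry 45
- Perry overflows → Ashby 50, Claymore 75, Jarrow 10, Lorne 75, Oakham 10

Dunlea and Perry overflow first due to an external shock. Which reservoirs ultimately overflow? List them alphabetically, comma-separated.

Ashby, Brook, Claymore, Dunlea, Glade, Jarrow, Lorne, Perry

Round 1 — Dunlea, Perry overflow (initial).
  Ashby: +50 → 50 < 60
  Claymore: +75 → 75 < 80
  Jarrow: +80+10 → 90 ≥ 30
  Lorne: +75 → 75 ≥ 60
  Oakham: +10 → 10 < 60
Round 2 — Jarrow, Lorne overflow.
  Ashby: +80+85 → 215 ≥ 60
  Brook: +90 → 90 ≥ 50
  Fallow: +20 → 20 < 100
  Glade: +30+70 → 100 ≥ 70
Round 3 — Ashby, Brook, Glade overflow.
  Claymore: +75 → 150 ≥ 80
  Fallow: +40+25 → 85 < 100
Round 4 — Claymore overflows.
  Marsh: +70 → 70 < 120
No further overflows.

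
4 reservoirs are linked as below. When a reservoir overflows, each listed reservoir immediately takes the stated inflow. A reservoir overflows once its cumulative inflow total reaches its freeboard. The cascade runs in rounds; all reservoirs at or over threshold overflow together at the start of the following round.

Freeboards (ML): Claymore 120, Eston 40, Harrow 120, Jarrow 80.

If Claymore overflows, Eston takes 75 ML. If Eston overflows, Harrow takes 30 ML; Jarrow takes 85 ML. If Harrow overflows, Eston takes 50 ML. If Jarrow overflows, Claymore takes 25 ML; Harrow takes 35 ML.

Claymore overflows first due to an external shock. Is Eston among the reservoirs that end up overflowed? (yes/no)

Round 1 — Claymore overflows (initial).
  Eston: +75 → 75 ≥ 40
Round 2 — Eston overflows.
  Harrow: +30 → 30 < 120
  Jarrow: +85 → 85 ≥ 80
Round 3 — Jarrow overflows.
  Harrow: +35 → 65 < 120
No further overflows.

yes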